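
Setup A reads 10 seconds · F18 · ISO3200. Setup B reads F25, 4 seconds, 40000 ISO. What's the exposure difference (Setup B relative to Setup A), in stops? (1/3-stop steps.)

Aperture: f/18 → f/20 → f/22 → f/25 — 1 stop stopped down (darker).
Shutter speed: 10 → 8 → 6 → 5 → 4 — 1 1/3 stops shorter (darker).
ISO: 3200 → 4000 → 5000 → 6400 → 8000 → 10000 → 12800 → 16000 → 20000 → 25600 → 32000 → 40000 — 3 2/3 stops raised (brighter).
Net: −1 −1 1/3 +3 2/3 = +1 1/3 stops.

1 1/3 stops brighter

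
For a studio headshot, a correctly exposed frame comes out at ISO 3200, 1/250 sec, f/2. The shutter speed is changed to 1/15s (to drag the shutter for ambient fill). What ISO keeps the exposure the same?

Shutter speed: 1/250 → 1/125 → 1/60 → 1/30 → 1/15 — 4 stops slower (brighter).
Need 4 stops darker from the ISO: 3200 → 1600 → 800 → 400 → 200.

ISO 200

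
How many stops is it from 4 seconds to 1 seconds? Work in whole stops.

4 → 2 → 1 — count the steps: 2 stops.

2 stops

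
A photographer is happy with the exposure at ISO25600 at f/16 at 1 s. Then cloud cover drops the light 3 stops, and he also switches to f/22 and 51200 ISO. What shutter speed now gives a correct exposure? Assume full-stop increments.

Scene light: 3 stops darker.
Aperture: f/16 → f/22 — 1 stop smaller aperture (darker).
ISO: 25600 → 51200 — 1 stop higher (brighter).
Net so far: 3 stops darker. Shutter speed: 1 → 2 → 4 → 8.

8 s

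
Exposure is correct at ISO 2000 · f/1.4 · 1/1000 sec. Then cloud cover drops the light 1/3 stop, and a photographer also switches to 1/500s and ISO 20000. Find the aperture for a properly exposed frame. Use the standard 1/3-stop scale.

Scene light: 1/3 stop darker.
Shutter speed: 1/1000 → 1/800 → 1/640 → 1/500 — 1 stop longer (brighter).
ISO: 2000 → 2500 → 3200 → 4000 → 5000 → 6400 → 8000 → 10000 → 12800 → 16000 → 20000 — 3 1/3 stops higher (brighter).
Net so far: 4 stops brighter. Aperture: f/1.4 → f/1.6 → f/1.8 → f/2 → f/2.2 → f/2.5 → f/2.8 → f/3.2 → f/3.5 → f/4 → f/4.5 → f/5 → f/5.6.

f/5.6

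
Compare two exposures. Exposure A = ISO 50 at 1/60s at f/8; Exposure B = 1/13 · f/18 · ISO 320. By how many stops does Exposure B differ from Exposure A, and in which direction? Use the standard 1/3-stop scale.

Aperture: f/8 → f/9 → f/10 → f/11 → f/13 → f/14 → f/16 → f/18 — 2 1/3 stops narrower (darker).
Shutter speed: 1/60 → 1/50 → 1/40 → 1/30 → 1/25 → 1/20 → 1/15 → 1/13 — 2 1/3 stops slower (brighter).
ISO: 50 → 64 → 80 → 100 → 125 → 160 → 200 → 250 → 320 — 2 2/3 stops higher (brighter).
Net: −2 1/3 +2 1/3 +2 2/3 = +2 2/3 stops.

2 2/3 stops brighter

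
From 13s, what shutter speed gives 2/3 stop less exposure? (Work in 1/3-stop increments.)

Shutter speed: 13 → 10 → 8 — 2/3 stop faster (darker).

8 s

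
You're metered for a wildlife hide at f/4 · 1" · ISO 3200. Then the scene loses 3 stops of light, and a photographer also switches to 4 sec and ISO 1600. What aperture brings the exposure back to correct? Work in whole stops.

Scene light: 3 stops darker.
Shutter speed: 1 → 2 → 4 — 2 stops slower (brighter).
ISO: 3200 → 1600 — 1 stop lower (darker).
Net so far: 2 stops darker. Aperture: f/4 → f/2.8 → f/2.

f/2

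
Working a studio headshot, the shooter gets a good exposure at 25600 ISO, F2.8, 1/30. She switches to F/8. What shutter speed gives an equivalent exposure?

Aperture: f/2.8 → f/4 → f/5.6 → f/8 — 3 stops smaller aperture (darker).
Need 3 stops brighter from the shutter speed: 1/30 → 1/15 → 1/8 → 1/4.

1/4s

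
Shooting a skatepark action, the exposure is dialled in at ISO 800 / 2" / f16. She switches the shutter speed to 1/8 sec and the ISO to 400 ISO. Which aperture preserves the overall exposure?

f/2.8

Shutter speed: 2 → 1 → 1/2 → 1/4 → 1/8 — 4 stops shorter (darker).
ISO: 800 → 400 — 1 stop dropped (darker).
Net change so far: 5 stops darker. Offset with the aperture: f/16 → f/11 → f/8 → f/5.6 → f/4 → f/2.8.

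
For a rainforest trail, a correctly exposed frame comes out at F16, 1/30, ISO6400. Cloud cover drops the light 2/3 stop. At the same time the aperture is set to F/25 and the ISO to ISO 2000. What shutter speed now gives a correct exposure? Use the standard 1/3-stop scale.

0.4 s

Scene light: 2/3 stop darker.
Aperture: f/16 → f/18 → f/20 → f/22 → f/25 — 1 1/3 stops stopped down (darker).
ISO: 6400 → 5000 → 4000 → 3200 → 2500 → 2000 — 1 2/3 stops dropped (darker).
Net so far: 3 2/3 stops darker. Shutter speed: 1/30 → 1/25 → 1/20 → 1/15 → 1/13 → 1/10 → 1/8 → 1/6 → 1/5 → 1/4 → 0.3 → 0.4.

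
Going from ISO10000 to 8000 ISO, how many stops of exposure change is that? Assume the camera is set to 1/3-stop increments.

10000 → 8000 — count the steps: 1 third-stops = 1/3 stop.

1/3 stop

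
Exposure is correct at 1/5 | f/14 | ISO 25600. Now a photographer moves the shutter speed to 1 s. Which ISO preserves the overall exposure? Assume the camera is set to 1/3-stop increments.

ISO 5000

Shutter speed: 1/5 → 1/4 → 0.3 → 0.4 → 0.5 → 0.6 → 0.8 → 1 — 2 1/3 stops slower (brighter).
Need 2 1/3 stops darker from the ISO: 25600 → 20000 → 16000 → 12800 → 10000 → 8000 → 6400 → 5000.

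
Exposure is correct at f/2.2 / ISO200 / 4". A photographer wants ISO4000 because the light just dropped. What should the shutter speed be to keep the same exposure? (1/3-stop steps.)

1/5s

ISO: 200 → 250 → 320 → 400 → 500 → 640 → 800 → 1000 → 1250 → 1600 → 2000 → 2500 → 3200 → 4000 — 4 1/3 stops raised (brighter).
Need 4 1/3 stops darker from the shutter speed: 4 → 3.2 → 2.5 → 2 → 1.6 → 1.3 → 1 → 0.8 → 0.6 → 0.5 → 0.4 → 0.3 → 1/4 → 1/5.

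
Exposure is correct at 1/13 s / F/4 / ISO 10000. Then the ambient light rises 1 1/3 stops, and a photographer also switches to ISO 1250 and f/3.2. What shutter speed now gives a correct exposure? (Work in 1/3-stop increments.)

1/6s

Scene light: 1 1/3 stops brighter.
ISO: 10000 → 8000 → 6400 → 5000 → 4000 → 3200 → 2500 → 2000 → 1600 → 1250 — 3 stops lower (darker).
Aperture: f/4 → f/3.5 → f/3.2 — 2/3 stop opened up (brighter).
Net so far: 1 stop darker. Shutter speed: 1/13 → 1/10 → 1/8 → 1/6.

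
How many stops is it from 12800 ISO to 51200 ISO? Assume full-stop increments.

2 stops

12800 → 25600 → 51200 — count the steps: 2 stops.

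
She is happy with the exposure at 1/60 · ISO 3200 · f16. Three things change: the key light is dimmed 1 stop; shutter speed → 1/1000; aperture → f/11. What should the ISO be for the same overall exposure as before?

ISO 51200

Scene light: 1 stop darker.
Shutter speed: 1/60 → 1/125 → 1/250 → 1/500 → 1/1000 — 4 stops shorter (darker).
Aperture: f/16 → f/11 — 1 stop wider (brighter).
Net so far: 4 stops darker. ISO: 3200 → 6400 → 12800 → 25600 → 51200.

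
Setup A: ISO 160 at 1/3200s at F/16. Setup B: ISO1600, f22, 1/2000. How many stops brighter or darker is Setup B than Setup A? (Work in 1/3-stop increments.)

3 stops brighter

Aperture: f/16 → f/18 → f/20 → f/22 — 1 stop narrower (darker).
Shutter speed: 1/3200 → 1/2500 → 1/2000 — 2/3 stop slower (brighter).
ISO: 160 → 200 → 250 → 320 → 400 → 500 → 640 → 800 → 1000 → 1250 → 1600 — 3 1/3 stops higher (brighter).
Net: −1 +2/3 +3 1/3 = +3 stops.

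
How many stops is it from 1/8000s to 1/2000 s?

2 stops

1/8000 → 1/4000 → 1/2000 — count the steps: 2 stops.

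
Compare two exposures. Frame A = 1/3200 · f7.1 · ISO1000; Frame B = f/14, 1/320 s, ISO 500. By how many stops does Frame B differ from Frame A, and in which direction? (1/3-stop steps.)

1/3 stop brighter

Aperture: f/7.1 → f/8 → f/9 → f/10 → f/11 → f/13 → f/14 — 2 stops narrower (darker).
Shutter speed: 1/3200 → 1/2500 → 1/2000 → 1/1600 → 1/1250 → 1/1000 → 1/800 → 1/640 → 1/500 → 1/400 → 1/320 — 3 1/3 stops slower (brighter).
ISO: 1000 → 800 → 640 → 500 — 1 stop dropped (darker).
Net: −2 +3 1/3 −1 = +1/3 stops.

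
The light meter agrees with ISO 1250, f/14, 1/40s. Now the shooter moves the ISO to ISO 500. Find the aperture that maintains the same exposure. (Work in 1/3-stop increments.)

f/9

ISO: 1250 → 1000 → 800 → 640 → 500 — 1 1/3 stops lower (darker).
Need 1 1/3 stops brighter from the aperture: f/14 → f/13 → f/11 → f/10 → f/9.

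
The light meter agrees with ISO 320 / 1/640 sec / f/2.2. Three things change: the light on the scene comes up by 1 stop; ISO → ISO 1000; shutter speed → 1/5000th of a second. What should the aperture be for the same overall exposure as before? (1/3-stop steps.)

Scene light: 1 stop brighter.
ISO: 320 → 400 → 500 → 640 → 800 → 1000 — 1 2/3 stops higher (brighter).
Shutter speed: 1/640 → 1/800 → 1/1000 → 1/1250 → 1/1600 → 1/2000 → 1/2500 → 1/3200 → 1/4000 → 1/5000 — 3 stops shorter (darker).
Net so far: 1/3 stop darker. Aperture: f/2.2 → f/2.

f/2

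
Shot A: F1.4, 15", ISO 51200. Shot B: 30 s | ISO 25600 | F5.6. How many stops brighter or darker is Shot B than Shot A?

4 stops darker

Aperture: f/1.4 → f/2 → f/2.8 → f/4 → f/5.6 — 4 stops smaller aperture (darker).
Shutter speed: 15 → 30 — 1 stop longer (brighter).
ISO: 51200 → 25600 — 1 stop dropped (darker).
Net: −4 +1 −1 = −4 stops.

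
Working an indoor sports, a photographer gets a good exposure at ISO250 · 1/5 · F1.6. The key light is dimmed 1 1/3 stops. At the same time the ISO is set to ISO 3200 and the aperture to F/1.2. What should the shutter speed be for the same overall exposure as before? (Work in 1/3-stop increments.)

Scene light: 1 1/3 stops darker.
ISO: 250 → 320 → 400 → 500 → 640 → 800 → 1000 → 1250 → 1600 → 2000 → 2500 → 3200 — 3 2/3 stops higher (brighter).
Aperture: f/1.6 → f/1.4 → f/1.2 — 2/3 stop opened up (brighter).
Net so far: 3 stops brighter. Shutter speed: 1/5 → 1/6 → 1/8 → 1/10 → 1/13 → 1/15 → 1/20 → 1/25 → 1/30 → 1/40.

1/40s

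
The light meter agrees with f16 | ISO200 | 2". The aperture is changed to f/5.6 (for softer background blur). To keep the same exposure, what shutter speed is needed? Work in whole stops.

Aperture: f/16 → f/11 → f/8 → f/5.6 — 3 stops larger aperture (brighter).
Need 3 stops darker from the shutter speed: 2 → 1 → 1/2 → 1/4.

1/4s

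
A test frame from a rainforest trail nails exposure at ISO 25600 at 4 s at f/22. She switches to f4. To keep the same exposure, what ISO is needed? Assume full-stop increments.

ISO 800

Aperture: f/22 → f/16 → f/11 → f/8 → f/5.6 → f/4 — 5 stops opened up (brighter).
Need 5 stops darker from the ISO: 25600 → 12800 → 6400 → 3200 → 1600 → 800.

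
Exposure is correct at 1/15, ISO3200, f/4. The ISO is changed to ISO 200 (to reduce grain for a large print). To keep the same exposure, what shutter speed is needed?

ISO: 3200 → 1600 → 800 → 400 → 200 — 4 stops dropped (darker).
Need 4 stops brighter from the shutter speed: 1/15 → 1/8 → 1/4 → 1/2 → 1.

1 s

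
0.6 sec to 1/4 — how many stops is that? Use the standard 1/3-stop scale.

1 1/3 stops

0.6 → 0.5 → 0.4 → 0.3 → 1/4 — count the steps: 4 third-stops = 1 1/3 stops.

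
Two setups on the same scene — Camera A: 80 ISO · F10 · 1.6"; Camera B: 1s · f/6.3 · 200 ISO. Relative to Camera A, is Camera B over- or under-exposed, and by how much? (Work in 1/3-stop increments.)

Aperture: f/10 → f/9 → f/8 → f/7.1 → f/6.3 — 1 1/3 stops larger aperture (brighter).
Shutter speed: 1.6 → 1.3 → 1 — 2/3 stop shorter (darker).
ISO: 80 → 100 → 125 → 160 → 200 — 1 1/3 stops raised (brighter).
Net: +1 1/3 −2/3 +1 1/3 = +2 stops.

2 stops brighter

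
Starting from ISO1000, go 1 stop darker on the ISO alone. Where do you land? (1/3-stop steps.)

ISO: 1000 → 800 → 640 → 500 — 1 stop lower (darker).

ISO 500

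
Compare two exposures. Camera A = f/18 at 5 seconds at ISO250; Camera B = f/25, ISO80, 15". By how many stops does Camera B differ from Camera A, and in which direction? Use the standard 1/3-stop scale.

1 stop darker

Aperture: f/18 → f/20 → f/22 → f/25 — 1 stop narrower (darker).
Shutter speed: 5 → 6 → 8 → 10 → 13 → 15 — 1 2/3 stops slower (brighter).
ISO: 250 → 200 → 160 → 125 → 100 → 80 — 1 2/3 stops dropped (darker).
Net: −1 +1 2/3 −1 2/3 = −1 stop.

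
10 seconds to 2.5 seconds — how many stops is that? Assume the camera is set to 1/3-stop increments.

2 stops

10 → 8 → 6 → 5 → 4 → 3.2 → 2.5 — count the steps: 6 third-stops = 2 stops.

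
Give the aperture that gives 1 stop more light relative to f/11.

f/8

Aperture: f/11 → f/8 — 1 stop opened up (brighter).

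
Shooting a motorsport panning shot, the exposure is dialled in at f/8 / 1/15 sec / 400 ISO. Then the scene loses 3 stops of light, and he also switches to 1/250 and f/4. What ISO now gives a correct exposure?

ISO 12800

Scene light: 3 stops darker.
Shutter speed: 1/15 → 1/30 → 1/60 → 1/125 → 1/250 — 4 stops faster (darker).
Aperture: f/8 → f/5.6 → f/4 — 2 stops opened up (brighter).
Net so far: 5 stops darker. ISO: 400 → 800 → 1600 → 3200 → 6400 → 12800.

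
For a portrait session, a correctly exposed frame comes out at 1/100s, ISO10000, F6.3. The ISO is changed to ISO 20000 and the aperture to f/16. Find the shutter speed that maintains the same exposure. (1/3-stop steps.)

ISO: 10000 → 12800 → 16000 → 20000 — 1 stop raised (brighter).
Aperture: f/6.3 → f/7.1 → f/8 → f/9 → f/10 → f/11 → f/13 → f/14 → f/16 — 2 2/3 stops stopped down (darker).
Net change so far: 1 2/3 stops darker. Offset with the shutter speed: 1/100 → 1/80 → 1/60 → 1/50 → 1/40 → 1/30.

1/30s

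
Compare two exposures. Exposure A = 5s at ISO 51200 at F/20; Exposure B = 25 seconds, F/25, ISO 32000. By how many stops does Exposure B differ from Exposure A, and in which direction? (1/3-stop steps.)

1 stop brighter

Aperture: f/20 → f/22 → f/25 — 2/3 stop smaller aperture (darker).
Shutter speed: 5 → 6 → 8 → 10 → 13 → 15 → 20 → 25 — 2 1/3 stops longer (brighter).
ISO: 51200 → 40000 → 32000 — 2/3 stop dropped (darker).
Net: −2/3 +2 1/3 −2/3 = +1 stop.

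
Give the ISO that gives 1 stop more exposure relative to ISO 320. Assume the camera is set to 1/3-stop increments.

ISO: 320 → 400 → 500 → 640 — 1 stop higher (brighter).

ISO 640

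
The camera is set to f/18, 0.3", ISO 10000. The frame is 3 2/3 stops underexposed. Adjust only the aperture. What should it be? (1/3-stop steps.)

f/5

Underexposed by 3 2/3 stops → need 3 2/3 stops brighter.
Aperture: f/18 → f/16 → f/14 → f/13 → f/11 → f/10 → f/9 → f/8 → f/7.1 → f/6.3 → f/5.6 → f/5.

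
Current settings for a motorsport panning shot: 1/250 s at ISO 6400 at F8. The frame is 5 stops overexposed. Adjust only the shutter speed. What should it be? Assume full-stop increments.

1/8000s

Overexposed by 5 stops → need 5 stops darker.
Shutter speed: 1/250 → 1/500 → 1/1000 → 1/2000 → 1/4000 → 1/8000.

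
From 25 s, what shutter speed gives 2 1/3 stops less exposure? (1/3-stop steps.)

5 s

Shutter speed: 25 → 20 → 15 → 13 → 10 → 8 → 6 → 5 — 2 1/3 stops shorter (darker).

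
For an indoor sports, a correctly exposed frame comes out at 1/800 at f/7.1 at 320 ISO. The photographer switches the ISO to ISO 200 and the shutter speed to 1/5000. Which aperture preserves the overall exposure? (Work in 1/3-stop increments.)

ISO: 320 → 250 → 200 — 2/3 stop lower (darker).
Shutter speed: 1/800 → 1/1000 → 1/1250 → 1/1600 → 1/2000 → 1/2500 → 1/3200 → 1/4000 → 1/5000 — 2 2/3 stops shorter (darker).
Net change so far: 3 1/3 stops darker. Offset with the aperture: f/7.1 → f/6.3 → f/5.6 → f/5 → f/4.5 → f/4 → f/3.5 → f/3.2 → f/2.8 → f/2.5 → f/2.2.

f/2.2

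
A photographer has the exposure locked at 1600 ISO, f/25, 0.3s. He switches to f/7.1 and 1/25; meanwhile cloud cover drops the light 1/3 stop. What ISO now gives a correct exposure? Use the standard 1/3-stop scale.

ISO 1250

Scene light: 1/3 stop darker.
Aperture: f/25 → f/22 → f/20 → f/18 → f/16 → f/14 → f/13 → f/11 → f/10 → f/9 → f/8 → f/7.1 — 3 2/3 stops opened up (brighter).
Shutter speed: 0.3 → 1/4 → 1/5 → 1/6 → 1/8 → 1/10 → 1/13 → 1/15 → 1/20 → 1/25 — 3 stops faster (darker).
Net so far: 1/3 stop brighter. ISO: 1600 → 1250.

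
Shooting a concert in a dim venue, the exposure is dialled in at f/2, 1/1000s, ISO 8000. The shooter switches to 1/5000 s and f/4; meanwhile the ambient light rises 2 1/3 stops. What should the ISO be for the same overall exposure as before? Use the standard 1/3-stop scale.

Scene light: 2 1/3 stops brighter.
Shutter speed: 1/1000 → 1/1250 → 1/1600 → 1/2000 → 1/2500 → 1/3200 → 1/4000 → 1/5000 — 2 1/3 stops shorter (darker).
Aperture: f/2 → f/2.2 → f/2.5 → f/2.8 → f/3.2 → f/3.5 → f/4 — 2 stops narrower (darker).
Net so far: 2 stops darker. ISO: 8000 → 10000 → 12800 → 16000 → 20000 → 25600 → 32000.

ISO 32000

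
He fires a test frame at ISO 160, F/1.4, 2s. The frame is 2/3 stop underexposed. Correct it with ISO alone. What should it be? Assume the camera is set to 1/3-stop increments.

ISO 250

Underexposed by 2/3 stop → need 2/3 stop brighter.
ISO: 160 → 200 → 250.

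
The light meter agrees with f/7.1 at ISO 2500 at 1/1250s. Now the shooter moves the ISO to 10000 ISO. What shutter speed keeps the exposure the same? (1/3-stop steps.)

ISO: 2500 → 3200 → 4000 → 5000 → 6400 → 8000 → 10000 — 2 stops higher (brighter).
Need 2 stops darker from the shutter speed: 1/1250 → 1/1600 → 1/2000 → 1/2500 → 1/3200 → 1/4000 → 1/5000.

1/5000s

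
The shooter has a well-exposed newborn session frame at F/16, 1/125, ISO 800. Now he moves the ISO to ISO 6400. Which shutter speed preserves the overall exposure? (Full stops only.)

1/1000s

ISO: 800 → 1600 → 3200 → 6400 — 3 stops raised (brighter).
Need 3 stops darker from the shutter speed: 1/125 → 1/250 → 1/500 → 1/1000.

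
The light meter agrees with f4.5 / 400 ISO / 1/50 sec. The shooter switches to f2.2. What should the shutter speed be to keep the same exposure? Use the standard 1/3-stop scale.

1/200s

Aperture: f/4.5 → f/4 → f/3.5 → f/3.2 → f/2.8 → f/2.5 → f/2.2 — 2 stops opened up (brighter).
Need 2 stops darker from the shutter speed: 1/50 → 1/60 → 1/80 → 1/100 → 1/125 → 1/160 → 1/200.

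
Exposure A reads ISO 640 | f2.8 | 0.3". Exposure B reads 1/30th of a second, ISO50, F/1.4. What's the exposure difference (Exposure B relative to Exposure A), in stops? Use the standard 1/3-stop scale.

Aperture: f/2.8 → f/2.5 → f/2.2 → f/2 → f/1.8 → f/1.6 → f/1.4 — 2 stops larger aperture (brighter).
Shutter speed: 0.3 → 1/4 → 1/5 → 1/6 → 1/8 → 1/10 → 1/13 → 1/15 → 1/20 → 1/25 → 1/30 — 3 1/3 stops shorter (darker).
ISO: 640 → 500 → 400 → 320 → 250 → 200 → 160 → 125 → 100 → 80 → 64 → 50 — 3 2/3 stops dropped (darker).
Net: +2 −3 1/3 −3 2/3 = −5 stops.

5 stops darker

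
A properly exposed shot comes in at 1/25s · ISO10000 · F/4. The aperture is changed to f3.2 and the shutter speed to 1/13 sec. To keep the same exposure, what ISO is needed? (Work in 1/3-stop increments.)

ISO 3200

Aperture: f/4 → f/3.5 → f/3.2 — 2/3 stop larger aperture (brighter).
Shutter speed: 1/25 → 1/20 → 1/15 → 1/13 — 1 stop slower (brighter).
Net change so far: 1 2/3 stops brighter. Offset with the ISO: 10000 → 8000 → 6400 → 5000 → 4000 → 3200.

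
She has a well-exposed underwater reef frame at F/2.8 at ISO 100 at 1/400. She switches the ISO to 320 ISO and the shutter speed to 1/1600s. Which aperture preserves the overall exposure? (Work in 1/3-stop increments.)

ISO: 100 → 125 → 160 → 200 → 250 → 320 — 1 2/3 stops raised (brighter).
Shutter speed: 1/400 → 1/500 → 1/640 → 1/800 → 1/1000 → 1/1250 → 1/1600 — 2 stops faster (darker).
Net change so far: 1/3 stop darker. Offset with the aperture: f/2.8 → f/2.5.

f/2.5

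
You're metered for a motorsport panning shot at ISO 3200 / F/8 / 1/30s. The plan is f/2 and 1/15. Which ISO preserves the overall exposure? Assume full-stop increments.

ISO 100

Aperture: f/8 → f/5.6 → f/4 → f/2.8 → f/2 — 4 stops wider (brighter).
Shutter speed: 1/30 → 1/15 — 1 stop longer (brighter).
Net change so far: 5 stops brighter. Offset with the ISO: 3200 → 1600 → 800 → 400 → 200 → 100.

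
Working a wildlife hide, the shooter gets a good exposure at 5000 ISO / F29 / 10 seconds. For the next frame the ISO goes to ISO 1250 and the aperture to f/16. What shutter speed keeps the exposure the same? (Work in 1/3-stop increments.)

ISO: 5000 → 4000 → 3200 → 2500 → 2000 → 1600 → 1250 — 2 stops dropped (darker).
Aperture: f/29 → f/25 → f/22 → f/20 → f/18 → f/16 — 1 2/3 stops wider (brighter).
Net change so far: 1/3 stop darker. Offset with the shutter speed: 10 → 13.

13 s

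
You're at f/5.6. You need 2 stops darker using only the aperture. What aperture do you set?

Aperture: f/5.6 → f/8 → f/11 — 2 stops stopped down (darker).

f/11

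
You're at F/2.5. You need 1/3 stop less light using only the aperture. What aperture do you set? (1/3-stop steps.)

f/2.8

Aperture: f/2.5 → f/2.8 — 1/3 stop stopped down (darker).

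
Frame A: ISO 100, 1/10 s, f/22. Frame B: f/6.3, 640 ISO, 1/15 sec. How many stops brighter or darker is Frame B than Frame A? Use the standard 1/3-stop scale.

5 2/3 stops brighter

Aperture: f/22 → f/20 → f/18 → f/16 → f/14 → f/13 → f/11 → f/10 → f/9 → f/8 → f/7.1 → f/6.3 — 3 2/3 stops larger aperture (brighter).
Shutter speed: 1/10 → 1/13 → 1/15 — 2/3 stop faster (darker).
ISO: 100 → 125 → 160 → 200 → 250 → 320 → 400 → 500 → 640 — 2 2/3 stops higher (brighter).
Net: +3 2/3 −2/3 +2 2/3 = +5 2/3 stops.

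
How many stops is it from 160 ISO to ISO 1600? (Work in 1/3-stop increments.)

160 → 200 → 250 → 320 → 400 → 500 → 640 → 800 → 1000 → 1250 → 1600 — count the steps: 10 third-stops = 3 1/3 stops.

3 1/3 stops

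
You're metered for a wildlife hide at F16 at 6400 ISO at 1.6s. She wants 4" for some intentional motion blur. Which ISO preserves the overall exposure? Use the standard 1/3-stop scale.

ISO 2500

Shutter speed: 1.6 → 2 → 2.5 → 3.2 → 4 — 1 1/3 stops longer (brighter).
Need 1 1/3 stops darker from the ISO: 6400 → 5000 → 4000 → 3200 → 2500.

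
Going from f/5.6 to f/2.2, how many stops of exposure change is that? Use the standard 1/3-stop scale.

f/5.6 → f/5 → f/4.5 → f/4 → f/3.5 → f/3.2 → f/2.8 → f/2.5 → f/2.2 — count the steps: 8 third-stops = 2 2/3 stops.

2 2/3 stops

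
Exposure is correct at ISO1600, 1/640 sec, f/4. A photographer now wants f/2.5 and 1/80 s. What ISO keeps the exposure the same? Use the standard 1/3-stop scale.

Aperture: f/4 → f/3.5 → f/3.2 → f/2.8 → f/2.5 — 1 1/3 stops opened up (brighter).
Shutter speed: 1/640 → 1/500 → 1/400 → 1/320 → 1/250 → 1/200 → 1/160 → 1/125 → 1/100 → 1/80 — 3 stops slower (brighter).
Net change so far: 4 1/3 stops brighter. Offset with the ISO: 1600 → 1250 → 1000 → 800 → 640 → 500 → 400 → 320 → 250 → 200 → 160 → 125 → 100 → 80.

ISO 80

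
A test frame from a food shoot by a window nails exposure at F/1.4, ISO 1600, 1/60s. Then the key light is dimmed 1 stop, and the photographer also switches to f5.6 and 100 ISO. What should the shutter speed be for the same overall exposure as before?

Scene light: 1 stop darker.
Aperture: f/1.4 → f/2 → f/2.8 → f/4 → f/5.6 — 4 stops narrower (darker).
ISO: 1600 → 800 → 400 → 200 → 100 — 4 stops lower (darker).
Net so far: 9 stops darker. Shutter speed: 1/60 → 1/30 → 1/15 → 1/8 → 1/4 → 1/2 → 1 → 2 → 4 → 8.

8 s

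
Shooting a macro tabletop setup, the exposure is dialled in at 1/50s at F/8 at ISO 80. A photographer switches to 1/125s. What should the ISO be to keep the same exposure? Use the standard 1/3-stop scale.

ISO 200

Shutter speed: 1/50 → 1/60 → 1/80 → 1/100 → 1/125 — 1 1/3 stops shorter (darker).
Need 1 1/3 stops brighter from the ISO: 80 → 100 → 125 → 160 → 200.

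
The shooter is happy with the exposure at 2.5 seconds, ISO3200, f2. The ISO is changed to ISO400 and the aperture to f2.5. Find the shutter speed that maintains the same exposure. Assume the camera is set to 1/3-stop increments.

ISO: 3200 → 2500 → 2000 → 1600 → 1250 → 1000 → 800 → 640 → 500 → 400 — 3 stops dropped (darker).
Aperture: f/2 → f/2.2 → f/2.5 — 2/3 stop narrower (darker).
Net change so far: 3 2/3 stops darker. Offset with the shutter speed: 2.5 → 3.2 → 4 → 5 → 6 → 8 → 10 → 13 → 15 → 20 → 25 → 30.

30 s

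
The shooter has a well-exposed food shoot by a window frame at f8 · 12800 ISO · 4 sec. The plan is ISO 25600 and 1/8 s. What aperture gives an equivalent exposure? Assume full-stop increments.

ISO: 12800 → 25600 — 1 stop raised (brighter).
Shutter speed: 4 → 2 → 1 → 1/2 → 1/4 → 1/8 — 5 stops faster (darker).
Net change so far: 4 stops darker. Offset with the aperture: f/8 → f/5.6 → f/4 → f/2.8 → f/2.

f/2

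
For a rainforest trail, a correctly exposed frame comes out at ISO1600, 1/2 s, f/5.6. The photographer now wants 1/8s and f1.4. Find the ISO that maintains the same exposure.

Shutter speed: 1/2 → 1/4 → 1/8 — 2 stops faster (darker).
Aperture: f/5.6 → f/4 → f/2.8 → f/2 → f/1.4 — 4 stops opened up (brighter).
Net change so far: 2 stops brighter. Offset with the ISO: 1600 → 800 → 400.

ISO 400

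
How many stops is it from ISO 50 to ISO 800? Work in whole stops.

50 → 100 → 200 → 400 → 800 — count the steps: 4 stops.

4 stops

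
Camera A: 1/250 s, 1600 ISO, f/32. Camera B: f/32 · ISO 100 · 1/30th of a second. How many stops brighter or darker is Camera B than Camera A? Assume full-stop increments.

Aperture: unchanged.
Shutter speed: 1/250 → 1/125 → 1/60 → 1/30 — 3 stops slower (brighter).
ISO: 1600 → 800 → 400 → 200 → 100 — 4 stops dropped (darker).
Net: +3 −4 = −1 stop.

1 stop darker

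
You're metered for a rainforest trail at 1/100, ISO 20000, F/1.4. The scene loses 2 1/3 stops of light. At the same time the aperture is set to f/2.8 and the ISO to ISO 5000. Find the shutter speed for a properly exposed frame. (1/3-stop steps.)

Scene light: 2 1/3 stops darker.
Aperture: f/1.4 → f/1.6 → f/1.8 → f/2 → f/2.2 → f/2.5 → f/2.8 — 2 stops narrower (darker).
ISO: 20000 → 16000 → 12800 → 10000 → 8000 → 6400 → 5000 — 2 stops dropped (darker).
Net so far: 6 1/3 stops darker. Shutter speed: 1/100 → 1/80 → 1/60 → 1/50 → 1/40 → 1/30 → 1/25 → 1/20 → 1/15 → 1/13 → 1/10 → 1/8 → 1/6 → 1/5 → 1/4 → 0.3 → 0.4 → 0.5 → 0.6 → 0.8.

0.8 s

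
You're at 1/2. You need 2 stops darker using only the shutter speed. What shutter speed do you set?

1/8s

Shutter speed: 1/2 → 1/4 → 1/8 — 2 stops shorter (darker).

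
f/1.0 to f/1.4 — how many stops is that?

f/1.0 → f/1.4 — count the steps: 1 stop.

1 stop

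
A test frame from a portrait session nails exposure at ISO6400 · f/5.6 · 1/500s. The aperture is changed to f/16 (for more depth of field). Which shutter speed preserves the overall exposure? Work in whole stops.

Aperture: f/5.6 → f/8 → f/11 → f/16 — 3 stops stopped down (darker).
Need 3 stops brighter from the shutter speed: 1/500 → 1/250 → 1/125 → 1/60.

1/60s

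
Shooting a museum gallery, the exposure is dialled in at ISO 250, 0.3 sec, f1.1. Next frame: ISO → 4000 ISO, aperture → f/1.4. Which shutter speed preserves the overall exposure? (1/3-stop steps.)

ISO: 250 → 320 → 400 → 500 → 640 → 800 → 1000 → 1250 → 1600 → 2000 → 2500 → 3200 → 4000 — 4 stops higher (brighter).
Aperture: f/1.1 → f/1.2 → f/1.4 — 2/3 stop narrower (darker).
Net change so far: 3 1/3 stops brighter. Offset with the shutter speed: 0.3 → 1/4 → 1/5 → 1/6 → 1/8 → 1/10 → 1/13 → 1/15 → 1/20 → 1/25 → 1/30.

1/30s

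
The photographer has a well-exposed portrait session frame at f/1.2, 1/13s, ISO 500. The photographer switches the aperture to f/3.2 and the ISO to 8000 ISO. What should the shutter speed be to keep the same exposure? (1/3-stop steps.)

Aperture: f/1.2 → f/1.4 → f/1.6 → f/1.8 → f/2 → f/2.2 → f/2.5 → f/2.8 → f/3.2 — 2 2/3 stops narrower (darker).
ISO: 500 → 640 → 800 → 1000 → 1250 → 1600 → 2000 → 2500 → 3200 → 4000 → 5000 → 6400 → 8000 — 4 stops raised (brighter).
Net change so far: 1 1/3 stops brighter. Offset with the shutter speed: 1/13 → 1/15 → 1/20 → 1/25 → 1/30.

1/30s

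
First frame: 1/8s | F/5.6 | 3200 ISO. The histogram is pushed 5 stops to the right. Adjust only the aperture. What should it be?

f/32

Overexposed by 5 stops → need 5 stops darker.
Aperture: f/5.6 → f/8 → f/11 → f/16 → f/22 → f/32.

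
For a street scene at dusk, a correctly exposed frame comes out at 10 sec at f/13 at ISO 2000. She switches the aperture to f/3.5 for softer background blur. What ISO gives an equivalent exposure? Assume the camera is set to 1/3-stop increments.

Aperture: f/13 → f/11 → f/10 → f/9 → f/8 → f/7.1 → f/6.3 → f/5.6 → f/5 → f/4.5 → f/4 → f/3.5 — 3 2/3 stops larger aperture (brighter).
Need 3 2/3 stops darker from the ISO: 2000 → 1600 → 1250 → 1000 → 800 → 640 → 500 → 400 → 320 → 250 → 200 → 160.

ISO 160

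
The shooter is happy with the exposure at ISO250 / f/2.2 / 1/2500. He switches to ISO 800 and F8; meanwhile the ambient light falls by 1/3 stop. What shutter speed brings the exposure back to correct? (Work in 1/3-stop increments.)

Scene light: 1/3 stop darker.
ISO: 250 → 320 → 400 → 500 → 640 → 800 — 1 2/3 stops higher (brighter).
Aperture: f/2.2 → f/2.5 → f/2.8 → f/3.2 → f/3.5 → f/4 → f/4.5 → f/5 → f/5.6 → f/6.3 → f/7.1 → f/8 — 3 2/3 stops stopped down (darker).
Net so far: 2 1/3 stops darker. Shutter speed: 1/2500 → 1/2000 → 1/1600 → 1/1250 → 1/1000 → 1/800 → 1/640 → 1/500.

1/500s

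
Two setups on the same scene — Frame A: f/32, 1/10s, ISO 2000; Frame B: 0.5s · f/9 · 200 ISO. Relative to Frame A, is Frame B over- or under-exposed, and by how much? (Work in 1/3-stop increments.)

Aperture: f/32 → f/29 → f/25 → f/22 → f/20 → f/18 → f/16 → f/14 → f/13 → f/11 → f/10 → f/9 — 3 2/3 stops larger aperture (brighter).
Shutter speed: 1/10 → 1/8 → 1/6 → 1/5 → 1/4 → 0.3 → 0.4 → 0.5 — 2 1/3 stops slower (brighter).
ISO: 2000 → 1600 → 1250 → 1000 → 800 → 640 → 500 → 400 → 320 → 250 → 200 — 3 1/3 stops lower (darker).
Net: +3 2/3 +2 1/3 −3 1/3 = +2 2/3 stops.

2 2/3 stops brighter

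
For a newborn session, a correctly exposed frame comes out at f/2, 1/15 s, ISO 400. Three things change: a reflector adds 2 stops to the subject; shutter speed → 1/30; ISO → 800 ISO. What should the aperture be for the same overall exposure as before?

Scene light: 2 stops brighter.
Shutter speed: 1/15 → 1/30 — 1 stop shorter (darker).
ISO: 400 → 800 — 1 stop higher (brighter).
Net so far: 2 stops brighter. Aperture: f/2 → f/2.8 → f/4.

f/4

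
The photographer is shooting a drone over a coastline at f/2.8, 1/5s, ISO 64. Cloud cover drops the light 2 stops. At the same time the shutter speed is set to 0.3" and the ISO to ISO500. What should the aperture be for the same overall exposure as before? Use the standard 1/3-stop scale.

Scene light: 2 stops darker.
Shutter speed: 1/5 → 1/4 → 0.3 — 2/3 stop slower (brighter).
ISO: 64 → 80 → 100 → 125 → 160 → 200 → 250 → 320 → 400 → 500 — 3 stops raised (brighter).
Net so far: 1 2/3 stops brighter. Aperture: f/2.8 → f/3.2 → f/3.5 → f/4 → f/4.5 → f/5.

f/5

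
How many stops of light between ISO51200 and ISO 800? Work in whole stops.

51200 → 25600 → 12800 → 6400 → 3200 → 1600 → 800 — count the steps: 6 stops.

6 stops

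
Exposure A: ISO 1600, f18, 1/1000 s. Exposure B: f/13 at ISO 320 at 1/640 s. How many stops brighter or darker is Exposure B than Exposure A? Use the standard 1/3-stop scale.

2/3 stop darker

Aperture: f/18 → f/16 → f/14 → f/13 — 1 stop opened up (brighter).
Shutter speed: 1/1000 → 1/800 → 1/640 — 2/3 stop slower (brighter).
ISO: 1600 → 1250 → 1000 → 800 → 640 → 500 → 400 → 320 — 2 1/3 stops lower (darker).
Net: +1 +2/3 −2 1/3 = −2/3 stops.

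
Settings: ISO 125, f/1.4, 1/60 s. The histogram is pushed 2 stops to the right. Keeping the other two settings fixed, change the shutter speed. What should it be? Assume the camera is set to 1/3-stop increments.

1/250s

Overexposed by 2 stops → need 2 stops darker.
Shutter speed: 1/60 → 1/80 → 1/100 → 1/125 → 1/160 → 1/200 → 1/250.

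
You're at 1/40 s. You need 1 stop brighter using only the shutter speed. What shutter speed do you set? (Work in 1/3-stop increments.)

Shutter speed: 1/40 → 1/30 → 1/25 → 1/20 — 1 stop longer (brighter).

1/20s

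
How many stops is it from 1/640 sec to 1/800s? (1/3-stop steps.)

1/640 → 1/800 — count the steps: 1 third-stops = 1/3 stop.

1/3 stop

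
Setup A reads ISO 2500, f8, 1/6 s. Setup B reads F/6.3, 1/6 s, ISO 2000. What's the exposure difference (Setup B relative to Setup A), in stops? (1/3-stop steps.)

Aperture: f/8 → f/7.1 → f/6.3 — 2/3 stop opened up (brighter).
Shutter speed: unchanged.
ISO: 2500 → 2000 — 1/3 stop lower (darker).
Net: +2/3 −1/3 = +1/3 stops.

1/3 stop brighter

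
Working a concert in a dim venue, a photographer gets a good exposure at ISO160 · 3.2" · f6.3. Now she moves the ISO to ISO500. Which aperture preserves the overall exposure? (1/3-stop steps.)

f/11

ISO: 160 → 200 → 250 → 320 → 400 → 500 — 1 2/3 stops higher (brighter).
Need 1 2/3 stops darker from the aperture: f/6.3 → f/7.1 → f/8 → f/9 → f/10 → f/11.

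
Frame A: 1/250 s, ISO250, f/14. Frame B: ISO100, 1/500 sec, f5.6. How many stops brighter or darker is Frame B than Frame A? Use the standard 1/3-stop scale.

1/3 stop brighter

Aperture: f/14 → f/13 → f/11 → f/10 → f/9 → f/8 → f/7.1 → f/6.3 → f/5.6 — 2 2/3 stops larger aperture (brighter).
Shutter speed: 1/250 → 1/320 → 1/400 → 1/500 — 1 stop shorter (darker).
ISO: 250 → 200 → 160 → 125 → 100 — 1 1/3 stops dropped (darker).
Net: +2 2/3 −1 −1 1/3 = +1/3 stops.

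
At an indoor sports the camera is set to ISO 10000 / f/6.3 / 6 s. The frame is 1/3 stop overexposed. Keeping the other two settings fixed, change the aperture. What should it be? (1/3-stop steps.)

f/7.1

Overexposed by 1/3 stop → need 1/3 stop darker.
Aperture: f/6.3 → f/7.1.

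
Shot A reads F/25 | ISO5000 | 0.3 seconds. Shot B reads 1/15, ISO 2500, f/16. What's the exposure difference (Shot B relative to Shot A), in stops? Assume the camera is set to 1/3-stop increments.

2 stops darker

Aperture: f/25 → f/22 → f/20 → f/18 → f/16 — 1 1/3 stops larger aperture (brighter).
Shutter speed: 0.3 → 1/4 → 1/5 → 1/6 → 1/8 → 1/10 → 1/13 → 1/15 — 2 1/3 stops faster (darker).
ISO: 5000 → 4000 → 3200 → 2500 — 1 stop dropped (darker).
Net: +1 1/3 −2 1/3 −1 = −2 stops.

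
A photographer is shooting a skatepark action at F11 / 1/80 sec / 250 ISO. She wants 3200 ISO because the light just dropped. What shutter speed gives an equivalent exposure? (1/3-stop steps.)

1/1000s

ISO: 250 → 320 → 400 → 500 → 640 → 800 → 1000 → 1250 → 1600 → 2000 → 2500 → 3200 — 3 2/3 stops higher (brighter).
Need 3 2/3 stops darker from the shutter speed: 1/80 → 1/100 → 1/125 → 1/160 → 1/200 → 1/250 → 1/320 → 1/400 → 1/500 → 1/640 → 1/800 → 1/1000.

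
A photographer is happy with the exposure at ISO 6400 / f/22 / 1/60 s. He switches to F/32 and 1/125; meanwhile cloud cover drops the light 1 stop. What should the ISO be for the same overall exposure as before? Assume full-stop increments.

ISO 51200

Scene light: 1 stop darker.
Aperture: f/22 → f/32 — 1 stop stopped down (darker).
Shutter speed: 1/60 → 1/125 — 1 stop faster (darker).
Net so far: 3 stops darker. ISO: 6400 → 12800 → 25600 → 51200.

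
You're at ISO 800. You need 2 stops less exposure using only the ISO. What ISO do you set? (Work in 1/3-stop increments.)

ISO 200

ISO: 800 → 640 → 500 → 400 → 320 → 250 → 200 — 2 stops lower (darker).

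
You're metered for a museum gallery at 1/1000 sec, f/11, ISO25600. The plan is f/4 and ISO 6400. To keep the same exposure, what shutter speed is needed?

1/2000s

Aperture: f/11 → f/8 → f/5.6 → f/4 — 3 stops wider (brighter).
ISO: 25600 → 12800 → 6400 — 2 stops dropped (darker).
Net change so far: 1 stop brighter. Offset with the shutter speed: 1/1000 → 1/2000.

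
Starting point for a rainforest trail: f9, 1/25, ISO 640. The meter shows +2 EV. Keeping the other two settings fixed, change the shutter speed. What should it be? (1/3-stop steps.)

1/100s

Overexposed by 2 stops → need 2 stops darker.
Shutter speed: 1/25 → 1/30 → 1/40 → 1/50 → 1/60 → 1/80 → 1/100.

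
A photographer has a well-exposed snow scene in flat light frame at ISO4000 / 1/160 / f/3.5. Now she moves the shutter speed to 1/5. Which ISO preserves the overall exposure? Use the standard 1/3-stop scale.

ISO 125

Shutter speed: 1/160 → 1/125 → 1/100 → 1/80 → 1/60 → 1/50 → 1/40 → 1/30 → 1/25 → 1/20 → 1/15 → 1/13 → 1/10 → 1/8 → 1/6 → 1/5 — 5 stops longer (brighter).
Need 5 stops darker from the ISO: 4000 → 3200 → 2500 → 2000 → 1600 → 1250 → 1000 → 800 → 640 → 500 → 400 → 320 → 250 → 200 → 160 → 125.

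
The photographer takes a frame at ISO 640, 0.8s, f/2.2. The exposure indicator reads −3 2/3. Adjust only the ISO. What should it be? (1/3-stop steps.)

Underexposed by 3 2/3 stops → need 3 2/3 stops brighter.
ISO: 640 → 800 → 1000 → 1250 → 1600 → 2000 → 2500 → 3200 → 4000 → 5000 → 6400 → 8000.

ISO 8000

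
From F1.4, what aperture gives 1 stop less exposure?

f/2

Aperture: f/1.4 → f/2 — 1 stop stopped down (darker).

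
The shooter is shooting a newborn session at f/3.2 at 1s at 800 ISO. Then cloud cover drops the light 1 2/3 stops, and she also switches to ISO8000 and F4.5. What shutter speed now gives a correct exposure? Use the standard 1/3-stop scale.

0.6 s

Scene light: 1 2/3 stops darker.
ISO: 800 → 1000 → 1250 → 1600 → 2000 → 2500 → 3200 → 4000 → 5000 → 6400 → 8000 — 3 1/3 stops raised (brighter).
Aperture: f/3.2 → f/3.5 → f/4 → f/4.5 — 1 stop stopped down (darker).
Net so far: 2/3 stop brighter. Shutter speed: 1 → 0.8 → 0.6.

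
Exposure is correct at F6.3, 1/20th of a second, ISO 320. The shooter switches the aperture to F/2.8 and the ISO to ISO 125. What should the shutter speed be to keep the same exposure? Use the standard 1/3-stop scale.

1/40s

Aperture: f/6.3 → f/5.6 → f/5 → f/4.5 → f/4 → f/3.5 → f/3.2 → f/2.8 — 2 1/3 stops wider (brighter).
ISO: 320 → 250 → 200 → 160 → 125 — 1 1/3 stops dropped (darker).
Net change so far: 1 stop brighter. Offset with the shutter speed: 1/20 → 1/25 → 1/30 → 1/40.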